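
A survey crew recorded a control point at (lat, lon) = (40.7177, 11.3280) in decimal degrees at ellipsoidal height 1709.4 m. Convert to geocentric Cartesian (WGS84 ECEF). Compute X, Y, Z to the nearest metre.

X 4748060 m, Y 951169 m, Z 4139828 m

WGS84: a = 6378137 m, e² = 0.006694380; N(φ) = a/√(1−e²sin²φ) = 6387241.193 m.
X = (N+h)·cosφ·cosλ = 4748059.789 m; Y = (N+h)·cosφ·sinλ = 951169.189 m; Z = (N(1−e²)+h)·sinφ = 4139827.771 m.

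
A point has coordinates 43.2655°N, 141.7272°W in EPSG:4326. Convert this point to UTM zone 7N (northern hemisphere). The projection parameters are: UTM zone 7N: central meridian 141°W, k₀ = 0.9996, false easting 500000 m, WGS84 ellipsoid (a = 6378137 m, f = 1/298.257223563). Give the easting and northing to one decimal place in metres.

E 440982.9 m, N 4790555.5 m

Zone 7 central meridian λ₀ = 6×7 − 183 = -141°; Δλ = -0.7272°.
Transverse Mercator on WGS84 with k₀ = 0.9996 gives E = 440982.873 m, N = 4790555.504 m.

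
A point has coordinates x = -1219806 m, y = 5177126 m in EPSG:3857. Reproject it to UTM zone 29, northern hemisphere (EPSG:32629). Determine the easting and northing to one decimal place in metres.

E 338138.1 m, N 4663588.7 m

Web Mercator inverse (R = 6378137 m) → φ = 42.10769961°, λ = -10.95770373°.
UTM 29N forward: E = 338138.079 m, N = 4663588.675 m.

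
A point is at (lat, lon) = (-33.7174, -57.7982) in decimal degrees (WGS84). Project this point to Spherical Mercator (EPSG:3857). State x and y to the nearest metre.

x -6434066 m, y -3990919 m

Web Mercator is spherical with R = a = 6378137 m.
x = R·λ = 6378137 × -1.008768892 = -6434066.193 m.
y = R·ln tan(π/4 + φ/2) = 6378137 × -0.625718541 = -3990918.579 m.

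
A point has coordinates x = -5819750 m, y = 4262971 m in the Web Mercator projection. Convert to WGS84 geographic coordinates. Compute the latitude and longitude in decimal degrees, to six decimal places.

R = 6378137 m. λ = x/R = -52.27970375°.
φ = 2·arctan(exp(y/R)) − 90° = 2·arctan(1.95106) − 90° = 35.72590084°.

lat 35.725901°, lon -52.279704°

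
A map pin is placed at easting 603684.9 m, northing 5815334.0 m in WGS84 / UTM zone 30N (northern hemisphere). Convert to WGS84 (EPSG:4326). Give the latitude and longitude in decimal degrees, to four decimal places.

lat 52.4783°, lon -1.4733°

Zone 30N: λ₀ = -3°, k₀ = 0.9996, false easting 500000 m.
Meridian distance M = (N − FN)/k₀ = 5817661.1 m.
Inverse transverse Mercator on WGS84 gives φ = 52.47830005°, λ = -1.47330064°.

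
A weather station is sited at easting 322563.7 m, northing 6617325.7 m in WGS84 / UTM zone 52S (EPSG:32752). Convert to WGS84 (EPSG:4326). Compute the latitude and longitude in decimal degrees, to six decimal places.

lat -30.563400°, lon 127.149900°

Zone 52S: λ₀ = 129°, k₀ = 0.9996, false easting 500000 m, false northing 10000000 m.
Meridian distance M = (N − FN)/k₀ = -3384027.9 m.
Inverse transverse Mercator on WGS84 gives φ = -30.56339970°, λ = 127.14990024°.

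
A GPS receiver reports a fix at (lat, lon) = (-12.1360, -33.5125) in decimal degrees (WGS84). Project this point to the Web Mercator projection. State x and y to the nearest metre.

Web Mercator is spherical with R = a = 6378137 m.
x = R·λ = 6378137 × -0.584903466 = -3730594.435 m.
y = R·ln tan(π/4 + φ/2) = 6378137 × -0.213414984 = -1361190.004 m.

x -3730594 m, y -1361190 m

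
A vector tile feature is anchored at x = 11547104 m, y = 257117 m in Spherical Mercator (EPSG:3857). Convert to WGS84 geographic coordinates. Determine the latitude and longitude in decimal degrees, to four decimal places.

lat 2.3091°, lon 103.7294°

R = 6378137 m. λ = x/R = 103.72940011°.
φ = 2·arctan(exp(y/R)) − 90° = 2·arctan(1.04114) − 90° = 2.30909598°.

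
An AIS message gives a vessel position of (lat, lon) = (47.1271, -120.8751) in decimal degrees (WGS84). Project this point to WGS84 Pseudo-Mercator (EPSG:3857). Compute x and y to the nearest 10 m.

x -13455750 m, y 5962840 m

Web Mercator is spherical with R = a = 6378137 m.
x = R·λ = 6378137 × -2.109668479 = -13455754.582 m.
y = R·ln tan(π/4 + φ/2) = 6378137 × 0.934888159 = 5962844.759 m.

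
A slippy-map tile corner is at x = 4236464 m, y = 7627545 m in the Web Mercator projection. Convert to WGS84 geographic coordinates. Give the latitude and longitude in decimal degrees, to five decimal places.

lat 56.34570°, lon 38.05680°

R = 6378137 m. λ = x/R = 38.05680362°.
φ = 2·arctan(exp(y/R)) − 90° = 2·arctan(3.30650) − 90° = 56.34570090°.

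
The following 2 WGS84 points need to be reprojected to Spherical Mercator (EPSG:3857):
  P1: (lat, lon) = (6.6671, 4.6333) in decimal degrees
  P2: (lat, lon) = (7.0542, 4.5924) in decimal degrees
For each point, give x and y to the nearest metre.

Web Mercator: x = R·λ, y = R·ln tan(π/4+φ/2), R = 6378137 m.
P1 (6.6671°, 4.6333°) → (515776.597, 743858.756) m.
P2 (7.0542°, 4.5924°) → (511223.630, 787261.395) m.

P1: x 515777 m, y 743859 m; P2: x 511224 m, y 787261 m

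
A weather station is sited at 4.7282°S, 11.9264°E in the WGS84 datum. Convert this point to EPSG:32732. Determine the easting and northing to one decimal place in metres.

Zone 32 central meridian λ₀ = 6×32 − 183 = 9°; Δλ = +2.9264°.
Transverse Mercator on WGS84 with k₀ = 0.9996 gives E = 824674.488 m, N = 9476696.034 m.

E 824674.5 m, N 9476696.0 m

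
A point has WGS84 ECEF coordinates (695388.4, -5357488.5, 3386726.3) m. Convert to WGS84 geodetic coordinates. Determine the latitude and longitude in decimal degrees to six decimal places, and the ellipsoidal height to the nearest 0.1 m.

λ = atan2(Y, X) = -82.60449999°; p = √(X²+Y²) = 5402429.8 m.
Bowring's method on WGS84 (a = 6378137 m, b = 6356752.314 m) gives φ = 32.25649958°, h = 4136.429 m.

lat 32.256500°, lon -82.604500°, h 4136.4 m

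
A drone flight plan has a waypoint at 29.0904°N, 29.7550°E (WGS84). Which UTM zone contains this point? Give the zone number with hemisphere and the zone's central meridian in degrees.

Zone 35N, central meridian 27°

UTM zone = ⌊(λ + 180)/6⌋ + 1; 29.7550° ∈ [24°, 30°) → zone 35.
Hemisphere: N (φ ≥ 0).
Central meridian λ₀ = 6×35 − 183 = 27°.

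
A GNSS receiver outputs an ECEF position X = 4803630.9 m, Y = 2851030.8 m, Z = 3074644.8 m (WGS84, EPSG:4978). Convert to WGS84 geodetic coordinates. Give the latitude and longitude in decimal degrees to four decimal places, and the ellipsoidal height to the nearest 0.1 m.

λ = atan2(Y, X) = 30.68980011°; p = √(X²+Y²) = 5585986.6 m.
Bowring's method on WGS84 (a = 6378137 m, b = 6356752.314 m) gives φ = 28.99210016°, h = 3114.228 m.

lat 28.9921°, lon 30.6898°, h 3114.2 m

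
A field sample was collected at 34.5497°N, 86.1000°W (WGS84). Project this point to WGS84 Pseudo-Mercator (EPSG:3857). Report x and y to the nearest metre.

Web Mercator is spherical with R = a = 6378137 m.
x = R·λ = 6378137 × -1.502728486 = -9584608.157 m.
y = R·ln tan(π/4 + φ/2) = 6378137 × 0.643268451 = 4102854.310 m.

x -9584608 m, y 4102854 m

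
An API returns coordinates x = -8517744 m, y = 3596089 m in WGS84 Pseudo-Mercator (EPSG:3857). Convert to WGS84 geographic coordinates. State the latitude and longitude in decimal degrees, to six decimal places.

R = 6378137 m. λ = x/R = -76.51619621°.
φ = 2·arctan(exp(y/R)) − 90° = 2·arctan(1.75736) − 90° = 30.71729742°.

lat 30.717297°, lon -76.516196°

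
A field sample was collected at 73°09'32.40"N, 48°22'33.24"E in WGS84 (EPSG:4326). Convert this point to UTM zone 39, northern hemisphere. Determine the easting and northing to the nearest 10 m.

E 415170 m, N 8120080 m

Zone 39 central meridian λ₀ = 6×39 − 183 = 51°; Δλ = -2.6241°.
Transverse Mercator on WGS84 with k₀ = 0.9996 gives E = 415167.774 m, N = 8120076.536 m.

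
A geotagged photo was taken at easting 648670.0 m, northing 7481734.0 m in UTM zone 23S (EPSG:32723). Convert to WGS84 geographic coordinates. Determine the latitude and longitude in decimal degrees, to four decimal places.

lat -22.7653°, lon -43.5519°

Zone 23S: λ₀ = -45°, k₀ = 0.9996, false easting 500000 m, false northing 10000000 m.
Meridian distance M = (N − FN)/k₀ = -2519273.7 m.
Inverse transverse Mercator on WGS84 gives φ = -22.76529975°, λ = -43.55189996°.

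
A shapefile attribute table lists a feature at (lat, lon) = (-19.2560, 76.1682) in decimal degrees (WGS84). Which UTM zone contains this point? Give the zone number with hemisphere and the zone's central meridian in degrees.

UTM zone = ⌊(λ + 180)/6⌋ + 1; 76.1682° ∈ [72°, 78°) → zone 43.
Hemisphere: S (φ < 0).
Central meridian λ₀ = 6×43 − 183 = 75°.

Zone 43S, central meridian 75°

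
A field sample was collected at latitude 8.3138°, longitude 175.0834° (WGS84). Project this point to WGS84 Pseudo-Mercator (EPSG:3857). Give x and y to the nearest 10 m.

Web Mercator is spherical with R = a = 6378137 m.
x = R·λ = 6378137 × 3.055781796 = 19490194.934 m.
y = R·ln tan(π/4 + φ/2) = 6378137 × 0.145615070 = 928752.864 m.

x 19490190 m, y 928750 m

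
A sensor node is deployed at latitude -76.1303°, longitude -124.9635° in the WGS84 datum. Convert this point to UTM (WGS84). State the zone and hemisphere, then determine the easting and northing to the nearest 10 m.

Zone 10S: E 447470 m, N 1549400 m

Longitude -124.9635° lies in the 6° band [-126°, -120°), giving zone 10; latitude is south of the equator, so 10S.
Zone 10 central meridian λ₀ = 6×10 − 183 = -123°; Δλ = -1.9635°.
Transverse Mercator on WGS84 with k₀ = 0.9996 gives E = 447468.211 m, N = 1549401.281 m.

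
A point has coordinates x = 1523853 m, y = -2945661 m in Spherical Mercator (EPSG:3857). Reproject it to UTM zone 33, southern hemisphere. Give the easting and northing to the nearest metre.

Web Mercator inverse (R = 6378137 m) → φ = -25.56789847°, λ = 13.68900441°.
UTM 33S forward: E = 368315.105 m, N = 7171516.975 m.

E 368315 m, N 7171517 m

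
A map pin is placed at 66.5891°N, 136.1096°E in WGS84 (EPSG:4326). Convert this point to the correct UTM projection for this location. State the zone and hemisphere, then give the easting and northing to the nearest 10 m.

Zone 53N: E 549190 m, N 7386010 m

Longitude 136.1096° lies in the 6° band [132°, 138°), giving zone 53; latitude is north of the equator, so 53N.
Zone 53 central meridian λ₀ = 6×53 − 183 = 135°; Δλ = +1.1096°.
Transverse Mercator on WGS84 with k₀ = 0.9996 gives E = 549194.451 m, N = 7386012.478 m.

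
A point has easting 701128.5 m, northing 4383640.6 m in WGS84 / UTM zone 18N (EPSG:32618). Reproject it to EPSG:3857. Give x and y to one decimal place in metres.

Unproject from UTM 18N (λ₀ = -75°) → φ = 39.57890032°, λ = -72.65819964°.
Web Mercator (R = 6378137 m): x = -8088273.786 m, y = 4804936.592 m.

x -8088273.8 m, y 4804936.6 m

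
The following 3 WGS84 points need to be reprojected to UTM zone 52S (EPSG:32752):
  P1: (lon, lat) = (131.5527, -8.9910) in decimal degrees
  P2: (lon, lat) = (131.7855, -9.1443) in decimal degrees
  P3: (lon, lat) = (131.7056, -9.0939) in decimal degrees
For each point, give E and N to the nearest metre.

P1: E 780673 m, N 9005165 m; P2: E 806158 m, N 8988011 m; P3: E 797412 m, N 8993656 m

UTM zone 52S: λ₀ = 129°, k₀ = 0.9996.
P1 (-8.9910°, 131.5527°) → (780673.294, 9005165.229) m.
P2 (-9.1443°, 131.7855°) → (806158.419, 8988010.943) m.
P3 (-9.0939°, 131.7056°) → (797411.934, 8993655.986) m.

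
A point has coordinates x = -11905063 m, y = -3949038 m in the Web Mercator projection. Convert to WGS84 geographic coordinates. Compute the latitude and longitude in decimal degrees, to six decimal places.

R = 6378137 m. λ = x/R = -106.94500051°.
φ = 2·arctan(exp(y/R)) − 90° = 2·arctan(0.53840) − 90° = -33.40389648°.

lat -33.403896°, lon -106.945001°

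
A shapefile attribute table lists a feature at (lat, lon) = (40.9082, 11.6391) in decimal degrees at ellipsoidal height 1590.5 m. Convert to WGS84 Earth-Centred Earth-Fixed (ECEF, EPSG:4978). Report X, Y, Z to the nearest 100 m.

X 4729200 m, Y 974100 m, Z 4155800 m

WGS84: a = 6378137 m, e² = 0.006694380; N(φ) = a/√(1−e²sin²φ) = 6387311.720 m.
X = (N+h)·cosφ·cosλ = 4729191.122 m; Y = (N+h)·cosφ·sinλ = 974127.292 m; Z = (N(1−e²)+h)·sinφ = 4155765.370 m.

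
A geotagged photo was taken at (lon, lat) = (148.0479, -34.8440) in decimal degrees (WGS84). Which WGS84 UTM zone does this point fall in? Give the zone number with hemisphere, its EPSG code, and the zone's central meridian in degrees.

Zone 55S (EPSG:32755), central meridian 147°

UTM zone = ⌊(λ + 180)/6⌋ + 1; 148.0479° ∈ [144°, 150°) → zone 55.
Hemisphere: S (φ < 0).
Central meridian λ₀ = 6×55 − 183 = 147°.
EPSG code: 32755.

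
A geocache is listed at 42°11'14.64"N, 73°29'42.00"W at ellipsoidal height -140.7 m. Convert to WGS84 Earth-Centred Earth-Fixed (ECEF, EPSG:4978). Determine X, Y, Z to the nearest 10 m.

WGS84: a = 6378137 m, e² = 0.006694380; N(φ) = a/√(1−e²sin²φ) = 6387786.961 m.
X = (N+h)·cosφ·cosλ = 1344623.932 m; Y = (N+h)·cosφ·sinλ = -4537920.077 m; Z = (N(1−e²)+h)·sinφ = 4260955.454 m.

X 1344620 m, Y -4537920 m, Z 4260960 m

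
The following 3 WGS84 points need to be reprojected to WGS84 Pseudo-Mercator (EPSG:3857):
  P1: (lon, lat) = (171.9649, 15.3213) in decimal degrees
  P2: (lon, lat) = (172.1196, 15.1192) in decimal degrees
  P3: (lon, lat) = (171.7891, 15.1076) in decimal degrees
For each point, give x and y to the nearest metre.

P1: x 19143045 m, y 1726257 m; P2: x 19160266 m, y 1702941 m; P3: x 19123475 m, y 1701604 m

Web Mercator: x = R·λ, y = R·ln tan(π/4+φ/2), R = 6378137 m.
P1 (15.3213°, 171.9649°) → (19143045.102, 1726256.855) m.
P2 (15.1192°, 172.1196°) → (19160266.228, 1702941.353) m.
P3 (15.1076°, 171.7891°) → (19123475.136, 1701603.782) m.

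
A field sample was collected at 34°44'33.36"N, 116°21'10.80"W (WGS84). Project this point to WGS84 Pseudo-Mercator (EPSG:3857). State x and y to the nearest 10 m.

x -12952360 m, y 4128960 m

Web Mercator is spherical with R = a = 6378137 m.
x = R·λ = 6378137 × -2.030742945 = -12952356.712 m.
y = R·ln tan(π/4 + φ/2) = 6378137 × 0.647360867 = 4128956.297 m.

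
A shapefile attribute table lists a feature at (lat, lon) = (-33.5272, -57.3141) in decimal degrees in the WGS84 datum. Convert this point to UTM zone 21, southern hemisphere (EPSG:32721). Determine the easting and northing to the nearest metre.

Zone 21 central meridian λ₀ = 6×21 − 183 = -57°; Δλ = -0.3141°.
Transverse Mercator on WGS84 with k₀ = 0.9996 gives E = 470833.774 m, N = 6290220.979 m.

E 470834 m, N 6290221 m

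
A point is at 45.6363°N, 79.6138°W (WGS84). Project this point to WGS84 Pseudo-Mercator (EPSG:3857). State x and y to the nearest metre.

Web Mercator is spherical with R = a = 6378137 m.
x = R·λ = 6378137 × -1.389522940 = -8862567.676 m.
y = R·ln tan(π/4 + φ/2) = 6378137 × 0.897167366 = 5722256.373 m.

x -8862568 m, y 5722256 m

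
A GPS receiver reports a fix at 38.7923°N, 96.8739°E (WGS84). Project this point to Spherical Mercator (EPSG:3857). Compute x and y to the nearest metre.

Web Mercator is spherical with R = a = 6378137 m.
x = R·λ = 6378137 × 1.690768514 = 10783953.219 m.
y = R·ln tan(π/4 + φ/2) = 6378137 × 0.735632340 = 4691963.847 m.

x 10783953 m, y 4691964 m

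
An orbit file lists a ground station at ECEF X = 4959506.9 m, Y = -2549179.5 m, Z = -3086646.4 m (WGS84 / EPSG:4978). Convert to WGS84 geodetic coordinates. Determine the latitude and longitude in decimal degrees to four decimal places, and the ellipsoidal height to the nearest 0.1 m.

lat -29.1292°, lon -27.2031°, h 469.1 m

λ = atan2(Y, X) = -27.20309955°; p = √(X²+Y²) = 5576291.3 m.
Bowring's method on WGS84 (a = 6378137 m, b = 6356752.314 m) gives φ = -29.12920029°, h = 469.105 m.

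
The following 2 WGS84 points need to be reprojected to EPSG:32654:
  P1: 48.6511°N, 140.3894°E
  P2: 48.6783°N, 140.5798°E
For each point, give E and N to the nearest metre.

UTM zone 54N: λ₀ = 141°, k₀ = 0.9996.
P1 (48.6511°, 140.3894°) → (455028.169, 5388851.298) m.
P2 (48.6783°, 140.5798°) → (469068.096, 5391780.106) m.

P1: E 455028 m, N 5388851 m; P2: E 469068 m, N 5391780 m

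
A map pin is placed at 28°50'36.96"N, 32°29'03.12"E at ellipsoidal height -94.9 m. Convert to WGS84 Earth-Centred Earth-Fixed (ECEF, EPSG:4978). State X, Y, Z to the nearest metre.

X 4716346 m, Y 3002816 m, Z 3058683 m

WGS84: a = 6378137 m, e² = 0.006694380; N(φ) = a/√(1−e²sin²φ) = 6383111.315 m.
X = (N+h)·cosφ·cosλ = 4716346.465 m; Y = (N+h)·cosφ·sinλ = 3002815.949 m; Z = (N(1−e²)+h)·sinφ = 3058682.862 m.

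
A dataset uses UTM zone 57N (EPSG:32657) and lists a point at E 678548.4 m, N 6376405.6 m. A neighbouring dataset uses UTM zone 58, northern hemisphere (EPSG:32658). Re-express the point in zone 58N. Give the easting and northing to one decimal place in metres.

UTM 57N → geographic: φ = 57.49499962°, λ = 161.97939983°.
UTM 58N (λ₀ = 165°) forward: E = 318983.521 m, N = 6376514.684 m.

E 318983.5 m, N 6376514.7 m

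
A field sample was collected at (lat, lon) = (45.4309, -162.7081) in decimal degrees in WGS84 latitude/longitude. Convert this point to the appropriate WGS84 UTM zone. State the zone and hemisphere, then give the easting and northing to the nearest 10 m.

Zone 3N: E 679280 m, N 5033370 m

Longitude -162.7081° lies in the 6° band [-168°, -162°), giving zone 3; latitude is north of the equator, so 3N.
Zone 3 central meridian λ₀ = 6×3 − 183 = -165°; Δλ = +2.2919°.
Transverse Mercator on WGS84 with k₀ = 0.9996 gives E = 679277.056 m, N = 5033374.855 m.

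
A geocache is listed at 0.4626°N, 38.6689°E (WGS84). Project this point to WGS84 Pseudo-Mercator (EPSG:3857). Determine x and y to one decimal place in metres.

Web Mercator is spherical with R = a = 6378137 m.
x = R·λ = 6378137 × 0.674899623 = 4304602.258 m.
y = R·ln tan(π/4 + φ/2) = 6378137 × 0.008073981 = 51496.956 m.

x 4304602.3 m, y 51497.0 m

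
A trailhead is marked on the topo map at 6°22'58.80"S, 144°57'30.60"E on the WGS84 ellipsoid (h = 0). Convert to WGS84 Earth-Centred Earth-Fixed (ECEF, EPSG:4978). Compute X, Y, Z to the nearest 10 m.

WGS84: a = 6378137 m, e² = 0.006694380; N(φ) = a/√(1−e²sin²φ) = 6378400.881 m.
X = (N+h)·cosφ·cosλ = -5189855.993 m; Y = (N+h)·cosφ·sinλ = 3639581.243 m; Z = (N(1−e²)+h)·sinφ = -704365.718 m.

X -5189860 m, Y 3639580 m, Z -704370 m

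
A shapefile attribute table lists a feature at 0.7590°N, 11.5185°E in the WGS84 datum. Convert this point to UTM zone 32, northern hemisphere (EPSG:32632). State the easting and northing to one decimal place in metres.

Zone 32 central meridian λ₀ = 6×32 − 183 = 9°; Δλ = +2.5185°.
Transverse Mercator on WGS84 with k₀ = 0.9996 gives E = 780312.428 m, N = 83974.003 m.

E 780312.4 m, N 83974.0 m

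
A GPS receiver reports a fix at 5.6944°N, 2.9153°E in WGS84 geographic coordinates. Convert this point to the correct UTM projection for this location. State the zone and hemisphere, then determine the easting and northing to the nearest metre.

Zone 31N: E 490621 m, N 629424 m

Longitude 2.9153° lies in the 6° band [0°, 6°), giving zone 31; latitude is north of the equator, so 31N.
Zone 31 central meridian λ₀ = 6×31 − 183 = 3°; Δλ = -0.0847°.
Transverse Mercator on WGS84 with k₀ = 0.9996 gives E = 490621.208 m, N = 629423.752 m.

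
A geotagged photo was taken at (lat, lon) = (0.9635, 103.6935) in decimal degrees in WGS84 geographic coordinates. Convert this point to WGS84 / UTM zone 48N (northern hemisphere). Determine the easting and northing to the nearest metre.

Zone 48 central meridian λ₀ = 6×48 − 183 = 105°; Δλ = -1.3065°.
Transverse Mercator on WGS84 with k₀ = 0.9996 gives E = 354627.002 m, N = 106523.675 m.

E 354627 m, N 106524 m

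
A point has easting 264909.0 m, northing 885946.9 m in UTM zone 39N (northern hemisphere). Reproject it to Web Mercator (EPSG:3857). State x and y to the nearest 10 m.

x 5439860 m, y 894520 m

Unproject from UTM 39N (λ₀ = 51°) → φ = 8.00939957°, λ = 48.86710006°.
Web Mercator (R = 6378137 m): x = 5439860.695 m, y = 894520.402 m.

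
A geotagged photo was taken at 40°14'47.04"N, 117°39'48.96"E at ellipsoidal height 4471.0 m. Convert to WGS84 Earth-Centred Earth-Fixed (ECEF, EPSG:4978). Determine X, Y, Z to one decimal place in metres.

WGS84: a = 6378137 m, e² = 0.006694380; N(φ) = a/√(1−e²sin²φ) = 6387067.027 m.
X = (N+h)·cosφ·cosλ = -2264982.164 m; Y = (N+h)·cosφ·sinλ = 4320822.722 m; Z = (N(1−e²)+h)·sinφ = 4101794.904 m.

X -2264982.2 m, Y 4320822.7 m, Z 4101794.9 m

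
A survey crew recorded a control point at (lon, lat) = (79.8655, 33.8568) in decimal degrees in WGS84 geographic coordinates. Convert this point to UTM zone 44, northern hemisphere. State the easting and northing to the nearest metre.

Zone 44 central meridian λ₀ = 6×44 − 183 = 81°; Δλ = -1.1345°.
Transverse Mercator on WGS84 with k₀ = 0.9996 gives E = 395053.285 m, N = 3746857.330 m.

E 395053 m, N 3746857 m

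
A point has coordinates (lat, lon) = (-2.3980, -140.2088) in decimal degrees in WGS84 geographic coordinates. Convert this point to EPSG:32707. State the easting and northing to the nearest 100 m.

Zone 7 central meridian λ₀ = 6×7 − 183 = -141°; Δλ = +0.7912°.
Transverse Mercator on WGS84 with k₀ = 0.9996 gives E = 587966.973 m, N = 9734921.982 m.

E 588000 m, N 9734900 m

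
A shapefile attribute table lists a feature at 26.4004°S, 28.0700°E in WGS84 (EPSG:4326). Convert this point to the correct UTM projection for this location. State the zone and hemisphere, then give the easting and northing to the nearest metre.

Zone 35S: E 606721 m, N 7079530 m

Longitude 28.0700° lies in the 6° band [24°, 30°), giving zone 35; latitude is south of the equator, so 35S.
Zone 35 central meridian λ₀ = 6×35 − 183 = 27°; Δλ = +1.0700°.
Transverse Mercator on WGS84 with k₀ = 0.9996 gives E = 606721.266 m, N = 7079530.037 m.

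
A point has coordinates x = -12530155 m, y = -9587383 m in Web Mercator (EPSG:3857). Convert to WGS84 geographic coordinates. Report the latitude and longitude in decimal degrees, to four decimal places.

R = 6378137 m. λ = x/R = -112.56029749°.
φ = 2·arctan(exp(y/R)) − 90° = 2·arctan(0.22243) − 90° = -64.92019938°.

lat -64.9202°, lon -112.5603°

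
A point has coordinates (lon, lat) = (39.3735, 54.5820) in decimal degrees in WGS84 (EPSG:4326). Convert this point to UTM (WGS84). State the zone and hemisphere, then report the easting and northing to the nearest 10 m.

Longitude 39.3735° lies in the 6° band [36°, 42°), giving zone 37; latitude is north of the equator, so 37N.
Zone 37 central meridian λ₀ = 6×37 − 183 = 39°; Δλ = +0.3735°.
Transverse Mercator on WGS84 with k₀ = 0.9996 gives E = 524139.928 m, N = 6048342.531 m.

Zone 37N: E 524140 m, N 6048340 m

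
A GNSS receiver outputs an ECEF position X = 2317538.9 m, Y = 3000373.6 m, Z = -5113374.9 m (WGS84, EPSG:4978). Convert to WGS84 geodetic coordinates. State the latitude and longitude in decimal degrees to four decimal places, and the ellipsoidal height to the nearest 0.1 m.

λ = atan2(Y, X) = 52.31690022°; p = √(X²+Y²) = 3791204.1 m.
Bowring's method on WGS84 (a = 6378137 m, b = 6356752.314 m) gives φ = -53.62960011°, h = 1205.647 m.

lat -53.6296°, lon 52.3169°, h 1205.6 m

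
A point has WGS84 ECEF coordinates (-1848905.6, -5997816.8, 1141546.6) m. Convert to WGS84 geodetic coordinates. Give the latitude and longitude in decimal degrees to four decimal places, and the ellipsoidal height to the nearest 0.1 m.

lat 10.3763°, lon -107.1326°, h 1844.7 m

λ = atan2(Y, X) = -107.13259971°; p = √(X²+Y²) = 6276325.2 m.
Bowring's method on WGS84 (a = 6378137 m, b = 6356752.314 m) gives φ = 10.37629983°, h = 1844.724 m.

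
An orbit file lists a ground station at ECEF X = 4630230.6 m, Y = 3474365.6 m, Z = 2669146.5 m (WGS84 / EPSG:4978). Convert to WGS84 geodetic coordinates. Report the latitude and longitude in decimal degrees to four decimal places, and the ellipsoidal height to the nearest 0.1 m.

lat 24.9005°, lon 36.8833°, h 154.9 m

λ = atan2(Y, X) = 36.88330030°; p = √(X²+Y²) = 5788804.0 m.
Bowring's method on WGS84 (a = 6378137 m, b = 6356752.314 m) gives φ = 24.90050009°, h = 154.941 m.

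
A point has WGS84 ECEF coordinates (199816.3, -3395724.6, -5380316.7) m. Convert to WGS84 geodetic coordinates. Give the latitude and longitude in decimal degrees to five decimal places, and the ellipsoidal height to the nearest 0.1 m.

lat -57.87120°, lon -86.63240°, h 2591.3 m

λ = atan2(Y, X) = -86.63239940°; p = √(X²+Y²) = 3401598.5 m.
Bowring's method on WGS84 (a = 6378137 m, b = 6356752.314 m) gives φ = -57.87120035°, h = 2591.320 m.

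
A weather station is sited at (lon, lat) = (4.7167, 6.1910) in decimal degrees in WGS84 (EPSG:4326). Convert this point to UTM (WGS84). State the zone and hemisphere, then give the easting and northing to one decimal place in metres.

Zone 31N: E 689947.0 m, N 684625.1 m

Longitude 4.7167° lies in the 6° band [0°, 6°), giving zone 31; latitude is north of the equator, so 31N.
Zone 31 central meridian λ₀ = 6×31 − 183 = 3°; Δλ = +1.7167°.
Transverse Mercator on WGS84 with k₀ = 0.9996 gives E = 689946.992 m, N = 684625.145 m.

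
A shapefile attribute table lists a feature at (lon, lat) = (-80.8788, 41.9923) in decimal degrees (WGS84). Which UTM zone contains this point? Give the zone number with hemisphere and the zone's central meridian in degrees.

UTM zone = ⌊(λ + 180)/6⌋ + 1; -80.8788° ∈ [-84°, -78°) → zone 17.
Hemisphere: N (φ ≥ 0).
Central meridian λ₀ = 6×17 − 183 = -81°.

Zone 17N, central meridian -81°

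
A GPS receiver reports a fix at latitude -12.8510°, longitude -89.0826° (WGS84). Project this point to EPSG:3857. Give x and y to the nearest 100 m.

Web Mercator is spherical with R = a = 6378137 m.
x = R·λ = 6378137 × -1.554784676 = -9916629.671 m.
y = R·ln tan(π/4 + φ/2) = 6378137 × -0.226196844 = -1442714.461 m.

x -9916600 m, y -1442700 m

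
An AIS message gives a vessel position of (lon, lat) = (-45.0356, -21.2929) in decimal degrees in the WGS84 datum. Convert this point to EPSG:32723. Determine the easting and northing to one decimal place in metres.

Zone 23 central meridian λ₀ = 6×23 − 183 = -45°; Δλ = -0.0356°.
Transverse Mercator on WGS84 with k₀ = 0.9996 gives E = 496307.400 m, N = 7645435.340 m.

E 496307.4 m, N 7645435.3 m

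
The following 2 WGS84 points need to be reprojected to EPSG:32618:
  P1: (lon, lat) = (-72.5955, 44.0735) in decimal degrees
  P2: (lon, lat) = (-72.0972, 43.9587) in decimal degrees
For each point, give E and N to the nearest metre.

P1: E 692542 m, N 4882847 m; P2: E 732895 m, N 4871383 m

UTM zone 18N: λ₀ = -75°, k₀ = 0.9996.
P1 (44.0735°, -72.5955°) → (692542.419, 4882847.477) m.
P2 (43.9587°, -72.0972°) → (732894.548, 4871382.711) m.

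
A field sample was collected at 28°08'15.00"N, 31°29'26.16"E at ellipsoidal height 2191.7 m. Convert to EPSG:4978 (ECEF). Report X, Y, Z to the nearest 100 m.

WGS84: a = 6378137 m, e² = 0.006694380; N(φ) = a/√(1−e²sin²φ) = 6382890.211 m.
X = (N+h)·cosφ·cosλ = 4801258.299 m; Y = (N+h)·cosφ·sinλ = 2941131.479 m; Z = (N(1−e²)+h)·sinφ = 2990984.465 m.

X 4801300 m, Y 2941100 m, Z 2991000 m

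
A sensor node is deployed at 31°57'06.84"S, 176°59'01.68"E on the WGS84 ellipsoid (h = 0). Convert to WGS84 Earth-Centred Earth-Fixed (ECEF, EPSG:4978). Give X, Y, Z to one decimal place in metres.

X -5409378.7 m, Y 285027.2 m, Z -3355907.1 m

WGS84: a = 6378137 m, e² = 0.006694380; N(φ) = a/√(1−e²sin²φ) = 6384124.380 m.
X = (N+h)·cosφ·cosλ = -5409378.694 m; Y = (N+h)·cosφ·sinλ = 285027.214 m; Z = (N(1−e²)+h)·sinφ = -3355907.069 m.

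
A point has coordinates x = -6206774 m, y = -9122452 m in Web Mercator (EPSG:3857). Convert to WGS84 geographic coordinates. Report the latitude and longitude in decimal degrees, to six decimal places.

lat -63.090402°, lon -55.756399°

R = 6378137 m. λ = x/R = -55.75639949°.
φ = 2·arctan(exp(y/R)) − 90° = 2·arctan(0.23924) − 90° = -63.09040167°.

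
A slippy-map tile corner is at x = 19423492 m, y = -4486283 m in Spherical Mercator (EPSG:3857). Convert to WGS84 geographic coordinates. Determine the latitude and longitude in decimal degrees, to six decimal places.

R = 6378137 m. λ = x/R = 174.48419735°.
φ = 2·arctan(exp(y/R)) − 90° = 2·arctan(0.49491) − 90° = -37.33770051°.

lat -37.337701°, lon 174.484197°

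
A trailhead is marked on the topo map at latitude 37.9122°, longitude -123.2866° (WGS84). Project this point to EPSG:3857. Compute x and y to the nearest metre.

Web Mercator is spherical with R = a = 6378137 m.
x = R·λ = 6378137 × -2.151757094 = -13724201.534 m.
y = R·ln tan(π/4 + φ/2) = 6378137 × 0.716044518 = 4567030.032 m.

x -13724202 m, y 4567030 m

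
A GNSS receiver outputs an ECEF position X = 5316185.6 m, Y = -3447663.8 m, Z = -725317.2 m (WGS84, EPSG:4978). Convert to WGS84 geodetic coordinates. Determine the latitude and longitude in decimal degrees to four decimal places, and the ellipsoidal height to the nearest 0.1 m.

lat -6.5739°, lon -32.9643°, h -218.4 m

λ = atan2(Y, X) = -32.96429978°; p = √(X²+Y²) = 6336261.9 m.
Bowring's method on WGS84 (a = 6378137 m, b = 6356752.314 m) gives φ = -6.57389978°, h = -218.396 m.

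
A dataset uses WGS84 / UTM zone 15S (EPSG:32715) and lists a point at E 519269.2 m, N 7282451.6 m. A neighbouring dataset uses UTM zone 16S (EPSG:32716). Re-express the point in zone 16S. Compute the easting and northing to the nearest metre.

UTM 15S → geographic: φ = -24.57179967°, λ = -92.80969959°.
UTM 16S (λ₀ = -87°) forward: E = -88935.111 m, N = 7270020.073 m.

E -88935 m, N 7270020 m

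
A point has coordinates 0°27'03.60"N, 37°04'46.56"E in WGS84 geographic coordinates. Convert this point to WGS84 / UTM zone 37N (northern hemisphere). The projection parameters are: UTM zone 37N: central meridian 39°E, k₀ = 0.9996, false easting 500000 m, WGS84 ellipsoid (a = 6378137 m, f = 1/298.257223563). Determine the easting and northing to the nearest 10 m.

E 286270 m, N 49880 m

Zone 37 central meridian λ₀ = 6×37 − 183 = 39°; Δλ = -1.9204°.
Transverse Mercator on WGS84 with k₀ = 0.9996 gives E = 286273.851 m, N = 49877.262 m.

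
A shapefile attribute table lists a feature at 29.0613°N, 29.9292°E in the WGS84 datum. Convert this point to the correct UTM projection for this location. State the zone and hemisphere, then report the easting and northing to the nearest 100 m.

Zone 35N: E 785200 m, N 3218300 m

Longitude 29.9292° lies in the 6° band [24°, 30°), giving zone 35; latitude is north of the equator, so 35N.
Zone 35 central meridian λ₀ = 6×35 − 183 = 27°; Δλ = +2.9292°.
Transverse Mercator on WGS84 with k₀ = 0.9996 gives E = 785201.468 m, N = 3218320.384 m.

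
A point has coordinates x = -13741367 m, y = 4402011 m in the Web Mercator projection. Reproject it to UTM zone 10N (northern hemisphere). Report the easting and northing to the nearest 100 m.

Web Mercator inverse (R = 6378137 m) → φ = 36.73339965°, λ = -123.44080001°.
UTM 10N forward: E = 460642.732 m, N = 4065388.742 m.

E 460600 m, N 4065400 m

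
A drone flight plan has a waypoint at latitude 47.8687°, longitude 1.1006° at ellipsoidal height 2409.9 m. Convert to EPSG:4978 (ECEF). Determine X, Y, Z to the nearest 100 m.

X 4287400 m, Y 82400 m, Z 4708900 m

WGS84: a = 6378137 m, e² = 0.006694380; N(φ) = a/√(1−e²sin²φ) = 6389911.054 m.
X = (N+h)·cosφ·cosλ = 4287381.380 m; Y = (N+h)·cosφ·sinλ = 82366.842 m; Z = (N(1−e²)+h)·sinφ = 4708882.393 m.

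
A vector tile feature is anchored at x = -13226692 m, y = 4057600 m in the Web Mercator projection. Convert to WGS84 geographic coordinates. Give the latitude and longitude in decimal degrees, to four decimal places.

R = 6378137 m. λ = x/R = -118.81739582°.
φ = 2·arctan(exp(y/R)) − 90° = 2·arctan(1.88924) − 90° = 34.21419818°.

lat 34.2142°, lon -118.8174°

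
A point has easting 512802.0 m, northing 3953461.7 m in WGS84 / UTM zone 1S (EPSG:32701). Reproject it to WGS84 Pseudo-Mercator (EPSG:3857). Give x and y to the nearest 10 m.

x -19681510 m, y -7278130 m

Unproject from UTM 1S (λ₀ = -177°) → φ = -54.56619956°, λ = -176.80200066°.
Web Mercator (R = 6378137 m): x = -19681508.685 m, y = -7278125.422 m.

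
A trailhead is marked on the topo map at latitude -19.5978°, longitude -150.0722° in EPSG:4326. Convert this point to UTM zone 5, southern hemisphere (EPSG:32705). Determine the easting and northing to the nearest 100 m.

Zone 5 central meridian λ₀ = 6×5 − 183 = -153°; Δλ = +2.9278°.
Transverse Mercator on WGS84 with k₀ = 0.9996 gives E = 807137.826 m, N = 7830391.415 m.

E 807100 m, N 7830400 m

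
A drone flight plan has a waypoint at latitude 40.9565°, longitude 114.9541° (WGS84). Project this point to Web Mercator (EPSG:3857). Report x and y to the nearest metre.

x 12796632 m, y 5005928 m

Web Mercator is spherical with R = a = 6378137 m.
x = R·λ = 6378137 × 2.006327534 = 12796631.877 m.
y = R·ln tan(π/4 + φ/2) = 6378137 × 0.784857324 = 5005927.540 m.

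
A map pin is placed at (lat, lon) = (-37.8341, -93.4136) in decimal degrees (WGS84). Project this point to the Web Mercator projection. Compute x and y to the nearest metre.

Web Mercator is spherical with R = a = 6378137 m.
x = R·λ = 6378137 × -1.630374886 = -10398754.385 m.
y = R·ln tan(π/4 + φ/2) = 6378137 × -0.714317699 = -4556016.143 m.

x -10398754 m, y -4556016 m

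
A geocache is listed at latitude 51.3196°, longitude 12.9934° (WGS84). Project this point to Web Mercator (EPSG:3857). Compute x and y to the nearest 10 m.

Web Mercator is spherical with R = a = 6378137 m.
x = R·λ = 6378137 × 0.226777611 = 1446418.672 m.
y = R·ln tan(π/4 + φ/2) = 6378137 × 1.047017831 = 6678023.168 m.

x 1446420 m, y 6678020 m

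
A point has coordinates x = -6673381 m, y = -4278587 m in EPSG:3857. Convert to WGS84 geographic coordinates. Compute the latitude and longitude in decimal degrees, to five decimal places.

lat -35.83970°, lon -59.94800°

R = 6378137 m. λ = x/R = -59.94800149°.
φ = 2·arctan(exp(y/R)) − 90° = 2·arctan(0.51129) − 90° = -35.83970220°.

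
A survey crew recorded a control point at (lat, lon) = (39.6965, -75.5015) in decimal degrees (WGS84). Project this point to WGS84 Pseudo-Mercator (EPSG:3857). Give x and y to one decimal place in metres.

x -8404788.5 m, y 4821936.0 m

Web Mercator is spherical with R = a = 6378137 m.
x = R·λ = 6378137 × -1.317749765 = -8404788.534 m.
y = R·ln tan(π/4 + φ/2) = 6378137 × 0.756010103 = 4821936.008 m.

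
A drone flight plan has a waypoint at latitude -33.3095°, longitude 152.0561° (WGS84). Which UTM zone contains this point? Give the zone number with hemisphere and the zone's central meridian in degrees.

Zone 56S, central meridian 153°

UTM zone = ⌊(λ + 180)/6⌋ + 1; 152.0561° ∈ [150°, 156°) → zone 56.
Hemisphere: S (φ < 0).
Central meridian λ₀ = 6×56 − 183 = 153°.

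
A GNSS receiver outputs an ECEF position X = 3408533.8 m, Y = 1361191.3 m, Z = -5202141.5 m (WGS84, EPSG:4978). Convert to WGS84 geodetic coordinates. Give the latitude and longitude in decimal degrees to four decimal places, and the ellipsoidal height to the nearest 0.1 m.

lat -54.9768°, lon 21.7692°, h 2735.0 m

λ = atan2(Y, X) = 21.76920016°; p = √(X²+Y²) = 3670278.5 m.
Bowring's method on WGS84 (a = 6378137 m, b = 6356752.314 m) gives φ = -54.97679993°, h = 2735.0497 m.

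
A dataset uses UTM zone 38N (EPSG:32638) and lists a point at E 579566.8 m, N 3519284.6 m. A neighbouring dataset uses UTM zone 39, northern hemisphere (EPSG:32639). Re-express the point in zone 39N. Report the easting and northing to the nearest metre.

UTM 38N → geographic: φ = 31.80640036°, λ = 45.84059976°.
UTM 39N (λ₀ = 51°) forward: E = 11350.479 m, N = 3530592.034 m.

E 11350 m, N 3530592 m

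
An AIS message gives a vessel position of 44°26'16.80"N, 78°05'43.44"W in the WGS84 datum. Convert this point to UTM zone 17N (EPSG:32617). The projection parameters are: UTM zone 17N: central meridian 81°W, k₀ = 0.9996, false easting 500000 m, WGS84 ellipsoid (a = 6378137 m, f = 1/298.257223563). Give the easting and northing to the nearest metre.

Zone 17 central meridian λ₀ = 6×17 − 183 = -81°; Δλ = +2.9046°.
Transverse Mercator on WGS84 with k₀ = 0.9996 gives E = 731155.812 m, N = 4924626.439 m.

E 731156 m, N 4924626 m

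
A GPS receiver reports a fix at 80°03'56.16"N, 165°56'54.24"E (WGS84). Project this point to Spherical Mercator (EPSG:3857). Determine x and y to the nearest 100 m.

Web Mercator is spherical with R = a = 6378137 m.
x = R·λ = 6378137 × 2.896345968 = 18473291.386 m.
y = R·ln tan(π/4 + φ/2) = 6378137 × 2.442860978 = 15580901.991 m.

x 18473300 m, y 15580900 m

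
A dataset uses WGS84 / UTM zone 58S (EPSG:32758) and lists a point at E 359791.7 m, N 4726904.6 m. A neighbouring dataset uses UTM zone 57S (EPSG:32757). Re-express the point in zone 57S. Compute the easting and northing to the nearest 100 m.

E 810800 m, N 4720300 m

UTM 58S → geographic: φ = -47.59610028°, λ = 163.13490058°.
UTM 57S (λ₀ = 159°) forward: E = 810820.571 m, N = 4720301.362 m.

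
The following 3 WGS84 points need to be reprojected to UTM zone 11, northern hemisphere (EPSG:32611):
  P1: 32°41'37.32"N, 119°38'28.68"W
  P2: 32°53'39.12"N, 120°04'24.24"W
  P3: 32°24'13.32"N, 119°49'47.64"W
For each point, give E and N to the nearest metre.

UTM zone 11N: λ₀ = -117°, k₀ = 0.9996.
P1 (32.6937°, -119.6413°) → (252374.922, 3620415.654) m.
P2 (32.8942°, -120.0734°) → (212496.635, 3643748.241) m.
P3 (32.4037°, -119.8299°) → (233832.217, 3588708.408) m.

P1: E 252375 m, N 3620416 m; P2: E 212497 m, N 3643748 m; P3: E 233832 m, N 3588708 m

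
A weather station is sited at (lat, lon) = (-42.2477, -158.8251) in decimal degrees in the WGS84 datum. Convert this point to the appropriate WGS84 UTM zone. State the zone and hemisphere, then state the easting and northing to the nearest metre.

Longitude -158.8251° lies in the 6° band [-162°, -156°), giving zone 4; latitude is south of the equator, so 4S.
Zone 4 central meridian λ₀ = 6×4 − 183 = -159°; Δλ = +0.1749°.
Transverse Mercator on WGS84 with k₀ = 0.9996 gives E = 514428.494 m, N = 5322706.526 m.

Zone 4S: E 514428 m, N 5322707 m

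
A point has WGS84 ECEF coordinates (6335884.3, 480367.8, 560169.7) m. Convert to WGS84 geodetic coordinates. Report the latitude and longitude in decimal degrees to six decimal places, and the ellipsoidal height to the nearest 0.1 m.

λ = atan2(Y, X) = 4.33569984°; p = √(X²+Y²) = 6354068.2 m.
Bowring's method on WGS84 (a = 6378137 m, b = 6356752.314 m) gives φ = 5.07189996°, h = 741.249 m.

lat 5.071900°, lon 4.335700°, h 741.2 m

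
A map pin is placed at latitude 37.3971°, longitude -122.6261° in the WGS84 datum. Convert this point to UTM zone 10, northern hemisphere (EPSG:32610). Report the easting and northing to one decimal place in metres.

Zone 10 central meridian λ₀ = 6×10 − 183 = -123°; Δλ = +0.3739°.
Transverse Mercator on WGS84 with k₀ = 0.9996 gives E = 533094.409 m, N = 4138991.026 m.

E 533094.4 m, N 4138991.0 m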